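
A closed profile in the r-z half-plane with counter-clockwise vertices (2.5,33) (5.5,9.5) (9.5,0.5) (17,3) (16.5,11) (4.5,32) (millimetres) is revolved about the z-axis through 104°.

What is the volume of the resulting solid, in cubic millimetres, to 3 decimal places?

Volume = 3959.960 mm³

Profile (r,z), 6 vertices: (2.5,33) (5.5,9.5) (9.5,0.5) (17,3) (16.5,11) (4.5,32)
edge 0: (2.5,33)→(5.5,9.5)  cross = 2.5·9.5 − 5.5·33 = -157.7500; (r_i+r_j)·cross = 8·-157.7500 = -1262.0000
edge 1: (5.5,9.5)→(9.5,0.5)  cross = 5.5·0.5 − 9.5·9.5 = -87.5000; (r_i+r_j)·cross = 15·-87.5000 = -1312.5000
edge 2: (9.5,0.5)→(17,3)  cross = 9.5·3 − 17·0.5 = 20.0000; (r_i+r_j)·cross = 26.5·20.0000 = 530.0000
edge 3: (17,3)→(16.5,11)  cross = 17·11 − 16.5·3 = 137.5000; (r_i+r_j)·cross = 33.5·137.5000 = 4606.2500
edge 4: (16.5,11)→(4.5,32)  cross = 16.5·32 − 4.5·11 = 478.5000; (r_i+r_j)·cross = 21·478.5000 = 10048.5000
edge 5: (4.5,32)→(2.5,33)  cross = 4.5·33 − 2.5·32 = 68.5000; (r_i+r_j)·cross = 7·68.5000 = 479.5000
Σcross = 459.2500 → A = |Σcross|/2 = 229.6250 mm²
Σ(r_i+r_j)·cross = 13089.7500 → first moment M = |Σ|/6 = 2181.6250
R_c = M/A = 2181.6250/229.6250 = 9.5008 mm
θ = 104° = 1.815142 rad
V = θ·R_c·A = 1.815142·9.5008·229.6250 = 3959.960 mm³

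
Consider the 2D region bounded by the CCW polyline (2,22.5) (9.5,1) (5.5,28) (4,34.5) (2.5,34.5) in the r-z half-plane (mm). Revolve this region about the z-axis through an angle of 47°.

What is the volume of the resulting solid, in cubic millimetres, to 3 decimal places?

Volume = 340.426 mm³

Profile (r,z), 5 vertices: (2,22.5) (9.5,1) (5.5,28) (4,34.5) (2.5,34.5)
edge 0: (2,22.5)→(9.5,1)  cross = 2·1 − 9.5·22.5 = -211.7500; (r_i+r_j)·cross = 11.5·-211.7500 = -2435.1250
edge 1: (9.5,1)→(5.5,28)  cross = 9.5·28 − 5.5·1 = 260.5000; (r_i+r_j)·cross = 15·260.5000 = 3907.5000
edge 2: (5.5,28)→(4,34.5)  cross = 5.5·34.5 − 4·28 = 77.7500; (r_i+r_j)·cross = 9.5·77.7500 = 738.6250
edge 3: (4,34.5)→(2.5,34.5)  cross = 4·34.5 − 2.5·34.5 = 51.7500; (r_i+r_j)·cross = 6.5·51.7500 = 336.3750
edge 4: (2.5,34.5)→(2,22.5)  cross = 2.5·22.5 − 2·34.5 = -12.7500; (r_i+r_j)·cross = 4.5·-12.7500 = -57.3750
Σcross = 165.5000 → A = |Σcross|/2 = 82.7500 mm²
Σ(r_i+r_j)·cross = 2490.0000 → first moment M = |Σ|/6 = 415.0000
R_c = M/A = 415.0000/82.7500 = 5.0151 mm
θ = 47° = 0.820305 rad
V = θ·R_c·A = 0.820305·5.0151·82.7500 = 340.426 mm³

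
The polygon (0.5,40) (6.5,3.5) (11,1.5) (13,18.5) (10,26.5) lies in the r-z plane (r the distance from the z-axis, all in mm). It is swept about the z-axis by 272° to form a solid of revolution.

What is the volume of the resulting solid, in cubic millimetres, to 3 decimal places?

Volume = 7781.213 mm³

Profile (r,z), 5 vertices: (0.5,40) (6.5,3.5) (11,1.5) (13,18.5) (10,26.5)
edge 0: (0.5,40)→(6.5,3.5)  cross = 0.5·3.5 − 6.5·40 = -258.2500; (r_i+r_j)·cross = 7·-258.2500 = -1807.7500
edge 1: (6.5,3.5)→(11,1.5)  cross = 6.5·1.5 − 11·3.5 = -28.7500; (r_i+r_j)·cross = 17.5·-28.7500 = -503.1250
edge 2: (11,1.5)→(13,18.5)  cross = 11·18.5 − 13·1.5 = 184.0000; (r_i+r_j)·cross = 24·184.0000 = 4416.0000
edge 3: (13,18.5)→(10,26.5)  cross = 13·26.5 − 10·18.5 = 159.5000; (r_i+r_j)·cross = 23·159.5000 = 3668.5000
edge 4: (10,26.5)→(0.5,40)  cross = 10·40 − 0.5·26.5 = 386.7500; (r_i+r_j)·cross = 10.5·386.7500 = 4060.8750
Σcross = 443.2500 → A = |Σcross|/2 = 221.6250 mm²
Σ(r_i+r_j)·cross = 9834.5000 → first moment M = |Σ|/6 = 1639.0833
R_c = M/A = 1639.0833/221.6250 = 7.3958 mm
θ = 272° = 4.747296 rad
V = θ·R_c·A = 4.747296·7.3958·221.6250 = 7781.213 mm³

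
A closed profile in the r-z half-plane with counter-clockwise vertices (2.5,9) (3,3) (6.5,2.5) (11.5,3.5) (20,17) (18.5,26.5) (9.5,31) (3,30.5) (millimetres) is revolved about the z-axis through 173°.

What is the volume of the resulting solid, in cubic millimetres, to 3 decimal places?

Profile (r,z), 8 vertices: (2.5,9) (3,3) (6.5,2.5) (11.5,3.5) (20,17) (18.5,26.5) (9.5,31) (3,30.5)
edge 0: (2.5,9)→(3,3)  cross = 2.5·3 − 3·9 = -19.5000; (r_i+r_j)·cross = 5.5·-19.5000 = -107.2500
edge 1: (3,3)→(6.5,2.5)  cross = 3·2.5 − 6.5·3 = -12.0000; (r_i+r_j)·cross = 9.5·-12.0000 = -114.0000
edge 2: (6.5,2.5)→(11.5,3.5)  cross = 6.5·3.5 − 11.5·2.5 = -6.0000; (r_i+r_j)·cross = 18·-6.0000 = -108.0000
edge 3: (11.5,3.5)→(20,17)  cross = 11.5·17 − 20·3.5 = 125.5000; (r_i+r_j)·cross = 31.5·125.5000 = 3953.2500
edge 4: (20,17)→(18.5,26.5)  cross = 20·26.5 − 18.5·17 = 215.5000; (r_i+r_j)·cross = 38.5·215.5000 = 8296.7500
edge 5: (18.5,26.5)→(9.5,31)  cross = 18.5·31 − 9.5·26.5 = 321.7500; (r_i+r_j)·cross = 28·321.7500 = 9009.0000
edge 6: (9.5,31)→(3,30.5)  cross = 9.5·30.5 − 3·31 = 196.7500; (r_i+r_j)·cross = 12.5·196.7500 = 2459.3750
edge 7: (3,30.5)→(2.5,9)  cross = 3·9 − 2.5·30.5 = -49.2500; (r_i+r_j)·cross = 5.5·-49.2500 = -270.8750
Σcross = 772.7500 → A = |Σcross|/2 = 386.3750 mm²
Σ(r_i+r_j)·cross = 23118.2500 → first moment M = |Σ|/6 = 3853.0417
R_c = M/A = 3853.0417/386.3750 = 9.9723 mm
θ = 173° = 3.019420 rad
V = θ·R_c·A = 3.019420·9.9723·386.3750 = 11633.950 mm³

Volume = 11633.950 mm³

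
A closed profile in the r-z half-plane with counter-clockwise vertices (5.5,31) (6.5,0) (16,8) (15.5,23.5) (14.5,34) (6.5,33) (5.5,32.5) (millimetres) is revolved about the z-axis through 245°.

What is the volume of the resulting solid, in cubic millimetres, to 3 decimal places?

Profile (r,z), 7 vertices: (5.5,31) (6.5,0) (16,8) (15.5,23.5) (14.5,34) (6.5,33) (5.5,32.5)
edge 0: (5.5,31)→(6.5,0)  cross = 5.5·0 − 6.5·31 = -201.5000; (r_i+r_j)·cross = 12·-201.5000 = -2418.0000
edge 1: (6.5,0)→(16,8)  cross = 6.5·8 − 16·0 = 52.0000; (r_i+r_j)·cross = 22.5·52.0000 = 1170.0000
edge 2: (16,8)→(15.5,23.5)  cross = 16·23.5 − 15.5·8 = 252.0000; (r_i+r_j)·cross = 31.5·252.0000 = 7938.0000
edge 3: (15.5,23.5)→(14.5,34)  cross = 15.5·34 − 14.5·23.5 = 186.2500; (r_i+r_j)·cross = 30·186.2500 = 5587.5000
edge 4: (14.5,34)→(6.5,33)  cross = 14.5·33 − 6.5·34 = 257.5000; (r_i+r_j)·cross = 21·257.5000 = 5407.5000
edge 5: (6.5,33)→(5.5,32.5)  cross = 6.5·32.5 − 5.5·33 = 29.7500; (r_i+r_j)·cross = 12·29.7500 = 357.0000
edge 6: (5.5,32.5)→(5.5,31)  cross = 5.5·31 − 5.5·32.5 = -8.2500; (r_i+r_j)·cross = 11·-8.2500 = -90.7500
Σcross = 567.7500 → A = |Σcross|/2 = 283.8750 mm²
Σ(r_i+r_j)·cross = 17951.2500 → first moment M = |Σ|/6 = 2991.8750
R_c = M/A = 2991.8750/283.8750 = 10.5394 mm
θ = 245° = 4.276057 rad
V = θ·R_c·A = 4.276057·10.5394·283.8750 = 12793.427 mm³

Volume = 12793.427 mm³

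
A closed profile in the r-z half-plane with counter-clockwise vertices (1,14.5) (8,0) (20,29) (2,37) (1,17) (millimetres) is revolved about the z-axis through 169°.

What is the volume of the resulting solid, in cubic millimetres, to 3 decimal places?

Volume = 10049.309 mm³

Profile (r,z), 5 vertices: (1,14.5) (8,0) (20,29) (2,37) (1,17)
edge 0: (1,14.5)→(8,0)  cross = 1·0 − 8·14.5 = -116.0000; (r_i+r_j)·cross = 9·-116.0000 = -1044.0000
edge 1: (8,0)→(20,29)  cross = 8·29 − 20·0 = 232.0000; (r_i+r_j)·cross = 28·232.0000 = 6496.0000
edge 2: (20,29)→(2,37)  cross = 20·37 − 2·29 = 682.0000; (r_i+r_j)·cross = 22·682.0000 = 15004.0000
edge 3: (2,37)→(1,17)  cross = 2·17 − 1·37 = -3.0000; (r_i+r_j)·cross = 3·-3.0000 = -9.0000
edge 4: (1,17)→(1,14.5)  cross = 1·14.5 − 1·17 = -2.5000; (r_i+r_j)·cross = 2·-2.5000 = -5.0000
Σcross = 792.5000 → A = |Σcross|/2 = 396.2500 mm²
Σ(r_i+r_j)·cross = 20442.0000 → first moment M = |Σ|/6 = 3407.0000
R_c = M/A = 3407.0000/396.2500 = 8.5981 mm
θ = 169° = 2.949606 rad
V = θ·R_c·A = 2.949606·8.5981·396.2500 = 10049.309 mm³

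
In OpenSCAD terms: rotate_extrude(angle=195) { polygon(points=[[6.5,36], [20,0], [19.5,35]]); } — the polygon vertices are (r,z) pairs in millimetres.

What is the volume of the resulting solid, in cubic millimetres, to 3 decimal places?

Profile (r,z), 3 vertices: (6.5,36) (20,0) (19.5,35)
edge 0: (6.5,36)→(20,0)  cross = 6.5·0 − 20·36 = -720.0000; (r_i+r_j)·cross = 26.5·-720.0000 = -19080.0000
edge 1: (20,0)→(19.5,35)  cross = 20·35 − 19.5·0 = 700.0000; (r_i+r_j)·cross = 39.5·700.0000 = 27650.0000
edge 2: (19.5,35)→(6.5,36)  cross = 19.5·36 − 6.5·35 = 474.5000; (r_i+r_j)·cross = 26·474.5000 = 12337.0000
Σcross = 454.5000 → A = |Σcross|/2 = 227.2500 mm²
Σ(r_i+r_j)·cross = 20907.0000 → first moment M = |Σ|/6 = 3484.5000
R_c = M/A = 3484.5000/227.2500 = 15.3333 mm
θ = 195° = 3.403392 rad
V = θ·R_c·A = 3.403392·15.3333·227.2500 = 11859.120 mm³

Volume = 11859.120 mm³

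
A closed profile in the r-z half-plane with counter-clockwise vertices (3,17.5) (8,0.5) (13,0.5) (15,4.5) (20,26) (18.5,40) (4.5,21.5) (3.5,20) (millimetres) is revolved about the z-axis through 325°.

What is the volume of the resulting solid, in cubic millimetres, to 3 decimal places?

Volume = 26251.379 mm³

Profile (r,z), 8 vertices: (3,17.5) (8,0.5) (13,0.5) (15,4.5) (20,26) (18.5,40) (4.5,21.5) (3.5,20)
edge 0: (3,17.5)→(8,0.5)  cross = 3·0.5 − 8·17.5 = -138.5000; (r_i+r_j)·cross = 11·-138.5000 = -1523.5000
edge 1: (8,0.5)→(13,0.5)  cross = 8·0.5 − 13·0.5 = -2.5000; (r_i+r_j)·cross = 21·-2.5000 = -52.5000
edge 2: (13,0.5)→(15,4.5)  cross = 13·4.5 − 15·0.5 = 51.0000; (r_i+r_j)·cross = 28·51.0000 = 1428.0000
edge 3: (15,4.5)→(20,26)  cross = 15·26 − 20·4.5 = 300.0000; (r_i+r_j)·cross = 35·300.0000 = 10500.0000
edge 4: (20,26)→(18.5,40)  cross = 20·40 − 18.5·26 = 319.0000; (r_i+r_j)·cross = 38.5·319.0000 = 12281.5000
edge 5: (18.5,40)→(4.5,21.5)  cross = 18.5·21.5 − 4.5·40 = 217.7500; (r_i+r_j)·cross = 23·217.7500 = 5008.2500
edge 6: (4.5,21.5)→(3.5,20)  cross = 4.5·20 − 3.5·21.5 = 14.7500; (r_i+r_j)·cross = 8·14.7500 = 118.0000
edge 7: (3.5,20)→(3,17.5)  cross = 3.5·17.5 − 3·20 = 1.2500; (r_i+r_j)·cross = 6.5·1.2500 = 8.1250
Σcross = 762.7500 → A = |Σcross|/2 = 381.3750 mm²
Σ(r_i+r_j)·cross = 27767.8750 → first moment M = |Σ|/6 = 4627.9792
R_c = M/A = 4627.9792/381.3750 = 12.1350 mm
θ = 325° = 5.672320 rad
V = θ·R_c·A = 5.672320·12.1350·381.3750 = 26251.379 mm³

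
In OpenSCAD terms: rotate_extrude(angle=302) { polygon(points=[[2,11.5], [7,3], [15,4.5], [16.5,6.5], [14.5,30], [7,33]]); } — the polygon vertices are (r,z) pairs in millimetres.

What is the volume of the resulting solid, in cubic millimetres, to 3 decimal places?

Volume = 15892.954 mm³

Profile (r,z), 6 vertices: (2,11.5) (7,3) (15,4.5) (16.5,6.5) (14.5,30) (7,33)
edge 0: (2,11.5)→(7,3)  cross = 2·3 − 7·11.5 = -74.5000; (r_i+r_j)·cross = 9·-74.5000 = -670.5000
edge 1: (7,3)→(15,4.5)  cross = 7·4.5 − 15·3 = -13.5000; (r_i+r_j)·cross = 22·-13.5000 = -297.0000
edge 2: (15,4.5)→(16.5,6.5)  cross = 15·6.5 − 16.5·4.5 = 23.2500; (r_i+r_j)·cross = 31.5·23.2500 = 732.3750
edge 3: (16.5,6.5)→(14.5,30)  cross = 16.5·30 − 14.5·6.5 = 400.7500; (r_i+r_j)·cross = 31·400.7500 = 12423.2500
edge 4: (14.5,30)→(7,33)  cross = 14.5·33 − 7·30 = 268.5000; (r_i+r_j)·cross = 21.5·268.5000 = 5772.7500
edge 5: (7,33)→(2,11.5)  cross = 7·11.5 − 2·33 = 14.5000; (r_i+r_j)·cross = 9·14.5000 = 130.5000
Σcross = 619.0000 → A = |Σcross|/2 = 309.5000 mm²
Σ(r_i+r_j)·cross = 18091.3750 → first moment M = |Σ|/6 = 3015.2292
R_c = M/A = 3015.2292/309.5000 = 9.7423 mm
θ = 302° = 5.270894 rad
V = θ·R_c·A = 5.270894·9.7423·309.5000 = 15892.954 mm³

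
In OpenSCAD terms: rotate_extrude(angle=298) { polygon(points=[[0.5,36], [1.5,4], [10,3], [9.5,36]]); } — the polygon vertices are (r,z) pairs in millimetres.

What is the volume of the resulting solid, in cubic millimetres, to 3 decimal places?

Volume = 7968.056 mm³

Profile (r,z), 4 vertices: (0.5,36) (1.5,4) (10,3) (9.5,36)
edge 0: (0.5,36)→(1.5,4)  cross = 0.5·4 − 1.5·36 = -52.0000; (r_i+r_j)·cross = 2·-52.0000 = -104.0000
edge 1: (1.5,4)→(10,3)  cross = 1.5·3 − 10·4 = -35.5000; (r_i+r_j)·cross = 11.5·-35.5000 = -408.2500
edge 2: (10,3)→(9.5,36)  cross = 10·36 − 9.5·3 = 331.5000; (r_i+r_j)·cross = 19.5·331.5000 = 6464.2500
edge 3: (9.5,36)→(0.5,36)  cross = 9.5·36 − 0.5·36 = 324.0000; (r_i+r_j)·cross = 10·324.0000 = 3240.0000
Σcross = 568.0000 → A = |Σcross|/2 = 284.0000 mm²
Σ(r_i+r_j)·cross = 9192.0000 → first moment M = |Σ|/6 = 1532.0000
R_c = M/A = 1532.0000/284.0000 = 5.3944 mm
θ = 298° = 5.201081 rad
V = θ·R_c·A = 5.201081·5.3944·284.0000 = 7968.056 mm³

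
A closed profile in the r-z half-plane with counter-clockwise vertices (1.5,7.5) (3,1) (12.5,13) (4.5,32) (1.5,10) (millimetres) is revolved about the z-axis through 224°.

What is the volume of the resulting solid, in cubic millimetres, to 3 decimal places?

Profile (r,z), 5 vertices: (1.5,7.5) (3,1) (12.5,13) (4.5,32) (1.5,10)
edge 0: (1.5,7.5)→(3,1)  cross = 1.5·1 − 3·7.5 = -21.0000; (r_i+r_j)·cross = 4.5·-21.0000 = -94.5000
edge 1: (3,1)→(12.5,13)  cross = 3·13 − 12.5·1 = 26.5000; (r_i+r_j)·cross = 15.5·26.5000 = 410.7500
edge 2: (12.5,13)→(4.5,32)  cross = 12.5·32 − 4.5·13 = 341.5000; (r_i+r_j)·cross = 17·341.5000 = 5805.5000
edge 3: (4.5,32)→(1.5,10)  cross = 4.5·10 − 1.5·32 = -3.0000; (r_i+r_j)·cross = 6·-3.0000 = -18.0000
edge 4: (1.5,10)→(1.5,7.5)  cross = 1.5·7.5 − 1.5·10 = -3.7500; (r_i+r_j)·cross = 3·-3.7500 = -11.2500
Σcross = 340.2500 → A = |Σcross|/2 = 170.1250 mm²
Σ(r_i+r_j)·cross = 6092.5000 → first moment M = |Σ|/6 = 1015.4167
R_c = M/A = 1015.4167/170.1250 = 5.9687 mm
θ = 224° = 3.909538 rad
V = θ·R_c·A = 3.909538·5.9687·170.1250 = 3969.810 mm³

Volume = 3969.810 mm³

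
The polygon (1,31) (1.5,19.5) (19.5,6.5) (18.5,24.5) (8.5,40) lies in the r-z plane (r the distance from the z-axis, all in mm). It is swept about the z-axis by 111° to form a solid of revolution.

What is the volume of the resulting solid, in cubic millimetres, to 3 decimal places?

Volume = 7173.718 mm³

Profile (r,z), 5 vertices: (1,31) (1.5,19.5) (19.5,6.5) (18.5,24.5) (8.5,40)
edge 0: (1,31)→(1.5,19.5)  cross = 1·19.5 − 1.5·31 = -27.0000; (r_i+r_j)·cross = 2.5·-27.0000 = -67.5000
edge 1: (1.5,19.5)→(19.5,6.5)  cross = 1.5·6.5 − 19.5·19.5 = -370.5000; (r_i+r_j)·cross = 21·-370.5000 = -7780.5000
edge 2: (19.5,6.5)→(18.5,24.5)  cross = 19.5·24.5 − 18.5·6.5 = 357.5000; (r_i+r_j)·cross = 38·357.5000 = 13585.0000
edge 3: (18.5,24.5)→(8.5,40)  cross = 18.5·40 − 8.5·24.5 = 531.7500; (r_i+r_j)·cross = 27·531.7500 = 14357.2500
edge 4: (8.5,40)→(1,31)  cross = 8.5·31 − 1·40 = 223.5000; (r_i+r_j)·cross = 9.5·223.5000 = 2123.2500
Σcross = 715.2500 → A = |Σcross|/2 = 357.6250 mm²
Σ(r_i+r_j)·cross = 22217.5000 → first moment M = |Σ|/6 = 3702.9167
R_c = M/A = 3702.9167/357.6250 = 10.3542 mm
θ = 111° = 1.937315 rad
V = θ·R_c·A = 1.937315·10.3542·357.6250 = 7173.718 mm³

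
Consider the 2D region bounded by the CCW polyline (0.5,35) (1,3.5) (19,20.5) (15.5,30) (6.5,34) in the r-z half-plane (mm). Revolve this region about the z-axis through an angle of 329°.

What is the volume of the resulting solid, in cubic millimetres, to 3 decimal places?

Volume = 15800.676 mm³

Profile (r,z), 5 vertices: (0.5,35) (1,3.5) (19,20.5) (15.5,30) (6.5,34)
edge 0: (0.5,35)→(1,3.5)  cross = 0.5·3.5 − 1·35 = -33.2500; (r_i+r_j)·cross = 1.5·-33.2500 = -49.8750
edge 1: (1,3.5)→(19,20.5)  cross = 1·20.5 − 19·3.5 = -46.0000; (r_i+r_j)·cross = 20·-46.0000 = -920.0000
edge 2: (19,20.5)→(15.5,30)  cross = 19·30 − 15.5·20.5 = 252.2500; (r_i+r_j)·cross = 34.5·252.2500 = 8702.6250
edge 3: (15.5,30)→(6.5,34)  cross = 15.5·34 − 6.5·30 = 332.0000; (r_i+r_j)·cross = 22·332.0000 = 7304.0000
edge 4: (6.5,34)→(0.5,35)  cross = 6.5·35 − 0.5·34 = 210.5000; (r_i+r_j)·cross = 7·210.5000 = 1473.5000
Σcross = 715.5000 → A = |Σcross|/2 = 357.7500 mm²
Σ(r_i+r_j)·cross = 16510.2500 → first moment M = |Σ|/6 = 2751.7083
R_c = M/A = 2751.7083/357.7500 = 7.6917 mm
θ = 329° = 5.742133 rad
V = θ·R_c·A = 5.742133·7.6917·357.7500 = 15800.676 mm³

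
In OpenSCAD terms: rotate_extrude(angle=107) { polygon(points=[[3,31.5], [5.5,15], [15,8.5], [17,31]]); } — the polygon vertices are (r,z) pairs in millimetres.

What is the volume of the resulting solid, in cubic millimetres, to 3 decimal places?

Volume = 4470.100 mm³

Profile (r,z), 4 vertices: (3,31.5) (5.5,15) (15,8.5) (17,31)
edge 0: (3,31.5)→(5.5,15)  cross = 3·15 − 5.5·31.5 = -128.2500; (r_i+r_j)·cross = 8.5·-128.2500 = -1090.1250
edge 1: (5.5,15)→(15,8.5)  cross = 5.5·8.5 − 15·15 = -178.2500; (r_i+r_j)·cross = 20.5·-178.2500 = -3654.1250
edge 2: (15,8.5)→(17,31)  cross = 15·31 − 17·8.5 = 320.5000; (r_i+r_j)·cross = 32·320.5000 = 10256.0000
edge 3: (17,31)→(3,31.5)  cross = 17·31.5 − 3·31 = 442.5000; (r_i+r_j)·cross = 20·442.5000 = 8850.0000
Σcross = 456.5000 → A = |Σcross|/2 = 228.2500 mm²
Σ(r_i+r_j)·cross = 14361.7500 → first moment M = |Σ|/6 = 2393.6250
R_c = M/A = 2393.6250/228.2500 = 10.4869 mm
θ = 107° = 1.867502 rad
V = θ·R_c·A = 1.867502·10.4869·228.2500 = 4470.100 mm³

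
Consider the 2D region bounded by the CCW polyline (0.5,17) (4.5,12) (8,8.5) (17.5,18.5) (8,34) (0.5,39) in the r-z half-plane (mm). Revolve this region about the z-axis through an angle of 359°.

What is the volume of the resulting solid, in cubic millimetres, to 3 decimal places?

Volume = 13368.461 mm³

Profile (r,z), 6 vertices: (0.5,17) (4.5,12) (8,8.5) (17.5,18.5) (8,34) (0.5,39)
edge 0: (0.5,17)→(4.5,12)  cross = 0.5·12 − 4.5·17 = -70.5000; (r_i+r_j)·cross = 5·-70.5000 = -352.5000
edge 1: (4.5,12)→(8,8.5)  cross = 4.5·8.5 − 8·12 = -57.7500; (r_i+r_j)·cross = 12.5·-57.7500 = -721.8750
edge 2: (8,8.5)→(17.5,18.5)  cross = 8·18.5 − 17.5·8.5 = -0.7500; (r_i+r_j)·cross = 25.5·-0.7500 = -19.1250
edge 3: (17.5,18.5)→(8,34)  cross = 17.5·34 − 8·18.5 = 447.0000; (r_i+r_j)·cross = 25.5·447.0000 = 11398.5000
edge 4: (8,34)→(0.5,39)  cross = 8·39 − 0.5·34 = 295.0000; (r_i+r_j)·cross = 8.5·295.0000 = 2507.5000
edge 5: (0.5,39)→(0.5,17)  cross = 0.5·17 − 0.5·39 = -11.0000; (r_i+r_j)·cross = 1·-11.0000 = -11.0000
Σcross = 602.0000 → A = |Σcross|/2 = 301.0000 mm²
Σ(r_i+r_j)·cross = 12801.5000 → first moment M = |Σ|/6 = 2133.5833
R_c = M/A = 2133.5833/301.0000 = 7.0883 mm
θ = 359° = 6.265732 rad
V = θ·R_c·A = 6.265732·7.0883·301.0000 = 13368.461 mm³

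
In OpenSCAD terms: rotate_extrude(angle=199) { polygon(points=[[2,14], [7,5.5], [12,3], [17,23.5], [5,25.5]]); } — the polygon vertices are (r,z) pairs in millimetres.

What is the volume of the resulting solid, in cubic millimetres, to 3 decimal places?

Volume = 7030.925 mm³

Profile (r,z), 5 vertices: (2,14) (7,5.5) (12,3) (17,23.5) (5,25.5)
edge 0: (2,14)→(7,5.5)  cross = 2·5.5 − 7·14 = -87.0000; (r_i+r_j)·cross = 9·-87.0000 = -783.0000
edge 1: (7,5.5)→(12,3)  cross = 7·3 − 12·5.5 = -45.0000; (r_i+r_j)·cross = 19·-45.0000 = -855.0000
edge 2: (12,3)→(17,23.5)  cross = 12·23.5 − 17·3 = 231.0000; (r_i+r_j)·cross = 29·231.0000 = 6699.0000
edge 3: (17,23.5)→(5,25.5)  cross = 17·25.5 − 5·23.5 = 316.0000; (r_i+r_j)·cross = 22·316.0000 = 6952.0000
edge 4: (5,25.5)→(2,14)  cross = 5·14 − 2·25.5 = 19.0000; (r_i+r_j)·cross = 7·19.0000 = 133.0000
Σcross = 434.0000 → A = |Σcross|/2 = 217.0000 mm²
Σ(r_i+r_j)·cross = 12146.0000 → first moment M = |Σ|/6 = 2024.3333
R_c = M/A = 2024.3333/217.0000 = 9.3287 mm
θ = 199° = 3.473205 rad
V = θ·R_c·A = 3.473205·9.3287·217.0000 = 7030.925 mm³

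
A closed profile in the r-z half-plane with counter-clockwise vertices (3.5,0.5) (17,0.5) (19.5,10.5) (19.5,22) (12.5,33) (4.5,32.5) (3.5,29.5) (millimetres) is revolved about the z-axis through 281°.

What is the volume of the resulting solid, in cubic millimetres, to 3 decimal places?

Volume = 24834.121 mm³

Profile (r,z), 7 vertices: (3.5,0.5) (17,0.5) (19.5,10.5) (19.5,22) (12.5,33) (4.5,32.5) (3.5,29.5)
edge 0: (3.5,0.5)→(17,0.5)  cross = 3.5·0.5 − 17·0.5 = -6.7500; (r_i+r_j)·cross = 20.5·-6.7500 = -138.3750
edge 1: (17,0.5)→(19.5,10.5)  cross = 17·10.5 − 19.5·0.5 = 168.7500; (r_i+r_j)·cross = 36.5·168.7500 = 6159.3750
edge 2: (19.5,10.5)→(19.5,22)  cross = 19.5·22 − 19.5·10.5 = 224.2500; (r_i+r_j)·cross = 39·224.2500 = 8745.7500
edge 3: (19.5,22)→(12.5,33)  cross = 19.5·33 − 12.5·22 = 368.5000; (r_i+r_j)·cross = 32·368.5000 = 11792.0000
edge 4: (12.5,33)→(4.5,32.5)  cross = 12.5·32.5 − 4.5·33 = 257.7500; (r_i+r_j)·cross = 17·257.7500 = 4381.7500
edge 5: (4.5,32.5)→(3.5,29.5)  cross = 4.5·29.5 − 3.5·32.5 = 19.0000; (r_i+r_j)·cross = 8·19.0000 = 152.0000
edge 6: (3.5,29.5)→(3.5,0.5)  cross = 3.5·0.5 − 3.5·29.5 = -101.5000; (r_i+r_j)·cross = 7·-101.5000 = -710.5000
Σcross = 930.0000 → A = |Σcross|/2 = 465.0000 mm²
Σ(r_i+r_j)·cross = 30382.0000 → first moment M = |Σ|/6 = 5063.6667
R_c = M/A = 5063.6667/465.0000 = 10.8896 mm
θ = 281° = 4.904375 rad
V = θ·R_c·A = 4.904375·10.8896·465.0000 = 24834.121 mm³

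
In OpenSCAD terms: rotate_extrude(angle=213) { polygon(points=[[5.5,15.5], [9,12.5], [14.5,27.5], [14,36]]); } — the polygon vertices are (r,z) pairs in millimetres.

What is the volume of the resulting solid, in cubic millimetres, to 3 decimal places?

Volume = 2977.759 mm³

Profile (r,z), 4 vertices: (5.5,15.5) (9,12.5) (14.5,27.5) (14,36)
edge 0: (5.5,15.5)→(9,12.5)  cross = 5.5·12.5 − 9·15.5 = -70.7500; (r_i+r_j)·cross = 14.5·-70.7500 = -1025.8750
edge 1: (9,12.5)→(14.5,27.5)  cross = 9·27.5 − 14.5·12.5 = 66.2500; (r_i+r_j)·cross = 23.5·66.2500 = 1556.8750
edge 2: (14.5,27.5)→(14,36)  cross = 14.5·36 − 14·27.5 = 137.0000; (r_i+r_j)·cross = 28.5·137.0000 = 3904.5000
edge 3: (14,36)→(5.5,15.5)  cross = 14·15.5 − 5.5·36 = 19.0000; (r_i+r_j)·cross = 19.5·19.0000 = 370.5000
Σcross = 151.5000 → A = |Σcross|/2 = 75.7500 mm²
Σ(r_i+r_j)·cross = 4806.0000 → first moment M = |Σ|/6 = 801.0000
R_c = M/A = 801.0000/75.7500 = 10.5743 mm
θ = 213° = 3.717551 rad
V = θ·R_c·A = 3.717551·10.5743·75.7500 = 2977.759 mm³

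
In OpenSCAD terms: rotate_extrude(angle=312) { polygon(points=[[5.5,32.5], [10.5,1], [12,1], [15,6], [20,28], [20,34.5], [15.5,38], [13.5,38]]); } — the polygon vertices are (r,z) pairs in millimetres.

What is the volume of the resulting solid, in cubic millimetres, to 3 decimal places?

Volume = 23958.859 mm³

Profile (r,z), 8 vertices: (5.5,32.5) (10.5,1) (12,1) (15,6) (20,28) (20,34.5) (15.5,38) (13.5,38)
edge 0: (5.5,32.5)→(10.5,1)  cross = 5.5·1 − 10.5·32.5 = -335.7500; (r_i+r_j)·cross = 16·-335.7500 = -5372.0000
edge 1: (10.5,1)→(12,1)  cross = 10.5·1 − 12·1 = -1.5000; (r_i+r_j)·cross = 22.5·-1.5000 = -33.7500
edge 2: (12,1)→(15,6)  cross = 12·6 − 15·1 = 57.0000; (r_i+r_j)·cross = 27·57.0000 = 1539.0000
edge 3: (15,6)→(20,28)  cross = 15·28 − 20·6 = 300.0000; (r_i+r_j)·cross = 35·300.0000 = 10500.0000
edge 4: (20,28)→(20,34.5)  cross = 20·34.5 − 20·28 = 130.0000; (r_i+r_j)·cross = 40·130.0000 = 5200.0000
edge 5: (20,34.5)→(15.5,38)  cross = 20·38 − 15.5·34.5 = 225.2500; (r_i+r_j)·cross = 35.5·225.2500 = 7996.3750
edge 6: (15.5,38)→(13.5,38)  cross = 15.5·38 − 13.5·38 = 76.0000; (r_i+r_j)·cross = 29·76.0000 = 2204.0000
edge 7: (13.5,38)→(5.5,32.5)  cross = 13.5·32.5 − 5.5·38 = 229.7500; (r_i+r_j)·cross = 19·229.7500 = 4365.2500
Σcross = 680.7500 → A = |Σcross|/2 = 340.3750 mm²
Σ(r_i+r_j)·cross = 26398.8750 → first moment M = |Σ|/6 = 4399.8125
R_c = M/A = 4399.8125/340.3750 = 12.9264 mm
θ = 312° = 5.445427 rad
V = θ·R_c·A = 5.445427·12.9264·340.3750 = 23958.859 mm³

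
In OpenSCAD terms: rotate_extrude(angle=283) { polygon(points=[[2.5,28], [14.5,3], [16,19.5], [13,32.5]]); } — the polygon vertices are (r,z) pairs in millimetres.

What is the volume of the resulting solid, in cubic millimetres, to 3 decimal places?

Volume = 10287.289 mm³

Profile (r,z), 4 vertices: (2.5,28) (14.5,3) (16,19.5) (13,32.5)
edge 0: (2.5,28)→(14.5,3)  cross = 2.5·3 − 14.5·28 = -398.5000; (r_i+r_j)·cross = 17·-398.5000 = -6774.5000
edge 1: (14.5,3)→(16,19.5)  cross = 14.5·19.5 − 16·3 = 234.7500; (r_i+r_j)·cross = 30.5·234.7500 = 7159.8750
edge 2: (16,19.5)→(13,32.5)  cross = 16·32.5 − 13·19.5 = 266.5000; (r_i+r_j)·cross = 29·266.5000 = 7728.5000
edge 3: (13,32.5)→(2.5,28)  cross = 13·28 − 2.5·32.5 = 282.7500; (r_i+r_j)·cross = 15.5·282.7500 = 4382.6250
Σcross = 385.5000 → A = |Σcross|/2 = 192.7500 mm²
Σ(r_i+r_j)·cross = 12496.5000 → first moment M = |Σ|/6 = 2082.7500
R_c = M/A = 2082.7500/192.7500 = 10.8054 mm
θ = 283° = 4.939282 rad
V = θ·R_c·A = 4.939282·10.8054·192.7500 = 10287.289 mm³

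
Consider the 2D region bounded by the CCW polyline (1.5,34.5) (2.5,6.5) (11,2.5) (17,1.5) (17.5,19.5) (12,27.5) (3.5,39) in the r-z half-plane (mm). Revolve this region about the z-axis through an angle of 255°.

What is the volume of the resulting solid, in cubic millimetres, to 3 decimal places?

Profile (r,z), 7 vertices: (1.5,34.5) (2.5,6.5) (11,2.5) (17,1.5) (17.5,19.5) (12,27.5) (3.5,39)
edge 0: (1.5,34.5)→(2.5,6.5)  cross = 1.5·6.5 − 2.5·34.5 = -76.5000; (r_i+r_j)·cross = 4·-76.5000 = -306.0000
edge 1: (2.5,6.5)→(11,2.5)  cross = 2.5·2.5 − 11·6.5 = -65.2500; (r_i+r_j)·cross = 13.5·-65.2500 = -880.8750
edge 2: (11,2.5)→(17,1.5)  cross = 11·1.5 − 17·2.5 = -26.0000; (r_i+r_j)·cross = 28·-26.0000 = -728.0000
edge 3: (17,1.5)→(17.5,19.5)  cross = 17·19.5 − 17.5·1.5 = 305.2500; (r_i+r_j)·cross = 34.5·305.2500 = 10531.1250
edge 4: (17.5,19.5)→(12,27.5)  cross = 17.5·27.5 − 12·19.5 = 247.2500; (r_i+r_j)·cross = 29.5·247.2500 = 7293.8750
edge 5: (12,27.5)→(3.5,39)  cross = 12·39 − 3.5·27.5 = 371.7500; (r_i+r_j)·cross = 15.5·371.7500 = 5762.1250
edge 6: (3.5,39)→(1.5,34.5)  cross = 3.5·34.5 − 1.5·39 = 62.2500; (r_i+r_j)·cross = 5·62.2500 = 311.2500
Σcross = 818.7500 → A = |Σcross|/2 = 409.3750 mm²
Σ(r_i+r_j)·cross = 21983.5000 → first moment M = |Σ|/6 = 3663.9167
R_c = M/A = 3663.9167/409.3750 = 8.9500 mm
θ = 255° = 4.450590 rad
V = θ·R_c·A = 4.450590·8.9500·409.3750 = 16306.589 mm³

Volume = 16306.589 mm³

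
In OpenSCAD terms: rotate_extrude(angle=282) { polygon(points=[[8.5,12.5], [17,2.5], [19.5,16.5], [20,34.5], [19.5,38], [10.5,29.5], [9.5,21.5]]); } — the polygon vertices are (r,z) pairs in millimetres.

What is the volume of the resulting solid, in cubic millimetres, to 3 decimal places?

Volume = 19369.446 mm³

Profile (r,z), 7 vertices: (8.5,12.5) (17,2.5) (19.5,16.5) (20,34.5) (19.5,38) (10.5,29.5) (9.5,21.5)
edge 0: (8.5,12.5)→(17,2.5)  cross = 8.5·2.5 − 17·12.5 = -191.2500; (r_i+r_j)·cross = 25.5·-191.2500 = -4876.8750
edge 1: (17,2.5)→(19.5,16.5)  cross = 17·16.5 − 19.5·2.5 = 231.7500; (r_i+r_j)·cross = 36.5·231.7500 = 8458.8750
edge 2: (19.5,16.5)→(20,34.5)  cross = 19.5·34.5 − 20·16.5 = 342.7500; (r_i+r_j)·cross = 39.5·342.7500 = 13538.6250
edge 3: (20,34.5)→(19.5,38)  cross = 20·38 − 19.5·34.5 = 87.2500; (r_i+r_j)·cross = 39.5·87.2500 = 3446.3750
edge 4: (19.5,38)→(10.5,29.5)  cross = 19.5·29.5 − 10.5·38 = 176.2500; (r_i+r_j)·cross = 30·176.2500 = 5287.5000
edge 5: (10.5,29.5)→(9.5,21.5)  cross = 10.5·21.5 − 9.5·29.5 = -54.5000; (r_i+r_j)·cross = 20·-54.5000 = -1090.0000
edge 6: (9.5,21.5)→(8.5,12.5)  cross = 9.5·12.5 − 8.5·21.5 = -64.0000; (r_i+r_j)·cross = 18·-64.0000 = -1152.0000
Σcross = 528.2500 → A = |Σcross|/2 = 264.1250 mm²
Σ(r_i+r_j)·cross = 23612.5000 → first moment M = |Σ|/6 = 3935.4167
R_c = M/A = 3935.4167/264.1250 = 14.8998 mm
θ = 282° = 4.921828 rad
V = θ·R_c·A = 4.921828·14.8998·264.1250 = 19369.446 mm³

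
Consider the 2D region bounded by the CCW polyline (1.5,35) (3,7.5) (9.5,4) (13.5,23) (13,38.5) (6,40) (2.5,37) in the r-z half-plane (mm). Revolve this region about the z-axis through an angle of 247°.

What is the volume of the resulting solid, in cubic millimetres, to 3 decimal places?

Profile (r,z), 7 vertices: (1.5,35) (3,7.5) (9.5,4) (13.5,23) (13,38.5) (6,40) (2.5,37)
edge 0: (1.5,35)→(3,7.5)  cross = 1.5·7.5 − 3·35 = -93.7500; (r_i+r_j)·cross = 4.5·-93.7500 = -421.8750
edge 1: (3,7.5)→(9.5,4)  cross = 3·4 − 9.5·7.5 = -59.2500; (r_i+r_j)·cross = 12.5·-59.2500 = -740.6250
edge 2: (9.5,4)→(13.5,23)  cross = 9.5·23 − 13.5·4 = 164.5000; (r_i+r_j)·cross = 23·164.5000 = 3783.5000
edge 3: (13.5,23)→(13,38.5)  cross = 13.5·38.5 − 13·23 = 220.7500; (r_i+r_j)·cross = 26.5·220.7500 = 5849.8750
edge 4: (13,38.5)→(6,40)  cross = 13·40 − 6·38.5 = 289.0000; (r_i+r_j)·cross = 19·289.0000 = 5491.0000
edge 5: (6,40)→(2.5,37)  cross = 6·37 − 2.5·40 = 122.0000; (r_i+r_j)·cross = 8.5·122.0000 = 1037.0000
edge 6: (2.5,37)→(1.5,35)  cross = 2.5·35 − 1.5·37 = 32.0000; (r_i+r_j)·cross = 4·32.0000 = 128.0000
Σcross = 675.2500 → A = |Σcross|/2 = 337.6250 mm²
Σ(r_i+r_j)·cross = 15126.8750 → first moment M = |Σ|/6 = 2521.1458
R_c = M/A = 2521.1458/337.6250 = 7.4673 mm
θ = 247° = 4.310963 rad
V = θ·R_c·A = 4.310963·7.4673·337.6250 = 10868.567 mm³

Volume = 10868.567 mm³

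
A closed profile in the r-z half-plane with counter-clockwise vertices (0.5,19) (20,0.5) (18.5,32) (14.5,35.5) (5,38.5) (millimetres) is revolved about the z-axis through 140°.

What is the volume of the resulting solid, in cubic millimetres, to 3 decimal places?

Volume = 12502.782 mm³

Profile (r,z), 5 vertices: (0.5,19) (20,0.5) (18.5,32) (14.5,35.5) (5,38.5)
edge 0: (0.5,19)→(20,0.5)  cross = 0.5·0.5 − 20·19 = -379.7500; (r_i+r_j)·cross = 20.5·-379.7500 = -7784.8750
edge 1: (20,0.5)→(18.5,32)  cross = 20·32 − 18.5·0.5 = 630.7500; (r_i+r_j)·cross = 38.5·630.7500 = 24283.8750
edge 2: (18.5,32)→(14.5,35.5)  cross = 18.5·35.5 − 14.5·32 = 192.7500; (r_i+r_j)·cross = 33·192.7500 = 6360.7500
edge 3: (14.5,35.5)→(5,38.5)  cross = 14.5·38.5 − 5·35.5 = 380.7500; (r_i+r_j)·cross = 19.5·380.7500 = 7424.6250
edge 4: (5,38.5)→(0.5,19)  cross = 5·19 − 0.5·38.5 = 75.7500; (r_i+r_j)·cross = 5.5·75.7500 = 416.6250
Σcross = 900.2500 → A = |Σcross|/2 = 450.1250 mm²
Σ(r_i+r_j)·cross = 30701.0000 → first moment M = |Σ|/6 = 5116.8333
R_c = M/A = 5116.8333/450.1250 = 11.3676 mm
θ = 140° = 2.443461 rad
V = θ·R_c·A = 2.443461·11.3676·450.1250 = 12502.782 mm³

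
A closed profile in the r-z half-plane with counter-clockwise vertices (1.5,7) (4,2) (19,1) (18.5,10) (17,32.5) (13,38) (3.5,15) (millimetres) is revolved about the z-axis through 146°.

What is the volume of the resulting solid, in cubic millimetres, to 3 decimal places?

Volume = 12128.969 mm³

Profile (r,z), 7 vertices: (1.5,7) (4,2) (19,1) (18.5,10) (17,32.5) (13,38) (3.5,15)
edge 0: (1.5,7)→(4,2)  cross = 1.5·2 − 4·7 = -25.0000; (r_i+r_j)·cross = 5.5·-25.0000 = -137.5000
edge 1: (4,2)→(19,1)  cross = 4·1 − 19·2 = -34.0000; (r_i+r_j)·cross = 23·-34.0000 = -782.0000
edge 2: (19,1)→(18.5,10)  cross = 19·10 − 18.5·1 = 171.5000; (r_i+r_j)·cross = 37.5·171.5000 = 6431.2500
edge 3: (18.5,10)→(17,32.5)  cross = 18.5·32.5 − 17·10 = 431.2500; (r_i+r_j)·cross = 35.5·431.2500 = 15309.3750
edge 4: (17,32.5)→(13,38)  cross = 17·38 − 13·32.5 = 223.5000; (r_i+r_j)·cross = 30·223.5000 = 6705.0000
edge 5: (13,38)→(3.5,15)  cross = 13·15 − 3.5·38 = 62.0000; (r_i+r_j)·cross = 16.5·62.0000 = 1023.0000
edge 6: (3.5,15)→(1.5,7)  cross = 3.5·7 − 1.5·15 = 2.0000; (r_i+r_j)·cross = 5·2.0000 = 10.0000
Σcross = 831.2500 → A = |Σcross|/2 = 415.6250 mm²
Σ(r_i+r_j)·cross = 28559.1250 → first moment M = |Σ|/6 = 4759.8542
R_c = M/A = 4759.8542/415.6250 = 11.4523 mm
θ = 146° = 2.548181 rad
V = θ·R_c·A = 2.548181·11.4523·415.6250 = 12128.969 mm³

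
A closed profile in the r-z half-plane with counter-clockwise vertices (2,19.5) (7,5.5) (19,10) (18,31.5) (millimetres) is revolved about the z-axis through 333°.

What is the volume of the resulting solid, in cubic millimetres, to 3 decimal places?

Profile (r,z), 4 vertices: (2,19.5) (7,5.5) (19,10) (18,31.5)
edge 0: (2,19.5)→(7,5.5)  cross = 2·5.5 − 7·19.5 = -125.5000; (r_i+r_j)·cross = 9·-125.5000 = -1129.5000
edge 1: (7,5.5)→(19,10)  cross = 7·10 − 19·5.5 = -34.5000; (r_i+r_j)·cross = 26·-34.5000 = -897.0000
edge 2: (19,10)→(18,31.5)  cross = 19·31.5 − 18·10 = 418.5000; (r_i+r_j)·cross = 37·418.5000 = 15484.5000
edge 3: (18,31.5)→(2,19.5)  cross = 18·19.5 − 2·31.5 = 288.0000; (r_i+r_j)·cross = 20·288.0000 = 5760.0000
Σcross = 546.5000 → A = |Σcross|/2 = 273.2500 mm²
Σ(r_i+r_j)·cross = 19218.0000 → first moment M = |Σ|/6 = 3203.0000
R_c = M/A = 3203.0000/273.2500 = 11.7219 mm
θ = 333° = 5.811946 rad
V = θ·R_c·A = 5.811946·11.7219·273.2500 = 18615.664 mm³

Volume = 18615.664 mm³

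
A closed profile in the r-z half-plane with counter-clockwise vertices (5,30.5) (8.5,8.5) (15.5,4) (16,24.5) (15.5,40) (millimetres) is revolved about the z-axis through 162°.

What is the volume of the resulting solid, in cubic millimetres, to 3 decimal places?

Profile (r,z), 5 vertices: (5,30.5) (8.5,8.5) (15.5,4) (16,24.5) (15.5,40)
edge 0: (5,30.5)→(8.5,8.5)  cross = 5·8.5 − 8.5·30.5 = -216.7500; (r_i+r_j)·cross = 13.5·-216.7500 = -2926.1250
edge 1: (8.5,8.5)→(15.5,4)  cross = 8.5·4 − 15.5·8.5 = -97.7500; (r_i+r_j)·cross = 24·-97.7500 = -2346.0000
edge 2: (15.5,4)→(16,24.5)  cross = 15.5·24.5 − 16·4 = 315.7500; (r_i+r_j)·cross = 31.5·315.7500 = 9946.1250
edge 3: (16,24.5)→(15.5,40)  cross = 16·40 − 15.5·24.5 = 260.2500; (r_i+r_j)·cross = 31.5·260.2500 = 8197.8750
edge 4: (15.5,40)→(5,30.5)  cross = 15.5·30.5 − 5·40 = 272.7500; (r_i+r_j)·cross = 20.5·272.7500 = 5591.3750
Σcross = 534.2500 → A = |Σcross|/2 = 267.1250 mm²
Σ(r_i+r_j)·cross = 18463.2500 → first moment M = |Σ|/6 = 3077.2083
R_c = M/A = 3077.2083/267.1250 = 11.5197 mm
θ = 162° = 2.827433 rad
V = θ·R_c·A = 2.827433·11.5197·267.1250 = 8700.602 mm³

Volume = 8700.602 mm³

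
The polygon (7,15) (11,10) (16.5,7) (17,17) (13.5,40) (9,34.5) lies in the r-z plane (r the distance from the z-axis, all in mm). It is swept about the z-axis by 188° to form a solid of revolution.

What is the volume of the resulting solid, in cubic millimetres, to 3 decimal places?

Volume = 8583.601 mm³

Profile (r,z), 6 vertices: (7,15) (11,10) (16.5,7) (17,17) (13.5,40) (9,34.5)
edge 0: (7,15)→(11,10)  cross = 7·10 − 11·15 = -95.0000; (r_i+r_j)·cross = 18·-95.0000 = -1710.0000
edge 1: (11,10)→(16.5,7)  cross = 11·7 − 16.5·10 = -88.0000; (r_i+r_j)·cross = 27.5·-88.0000 = -2420.0000
edge 2: (16.5,7)→(17,17)  cross = 16.5·17 − 17·7 = 161.5000; (r_i+r_j)·cross = 33.5·161.5000 = 5410.2500
edge 3: (17,17)→(13.5,40)  cross = 17·40 − 13.5·17 = 450.5000; (r_i+r_j)·cross = 30.5·450.5000 = 13740.2500
edge 4: (13.5,40)→(9,34.5)  cross = 13.5·34.5 − 9·40 = 105.7500; (r_i+r_j)·cross = 22.5·105.7500 = 2379.3750
edge 5: (9,34.5)→(7,15)  cross = 9·15 − 7·34.5 = -106.5000; (r_i+r_j)·cross = 16·-106.5000 = -1704.0000
Σcross = 428.2500 → A = |Σcross|/2 = 214.1250 mm²
Σ(r_i+r_j)·cross = 15695.8750 → first moment M = |Σ|/6 = 2615.9792
R_c = M/A = 2615.9792/214.1250 = 12.2171 mm
θ = 188° = 3.281219 rad
V = θ·R_c·A = 3.281219·12.2171·214.1250 = 8583.601 mm³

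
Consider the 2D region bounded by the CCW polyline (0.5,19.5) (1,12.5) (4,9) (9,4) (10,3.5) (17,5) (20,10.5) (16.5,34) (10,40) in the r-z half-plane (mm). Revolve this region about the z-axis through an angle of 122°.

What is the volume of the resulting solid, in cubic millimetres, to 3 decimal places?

Volume = 10728.309 mm³

Profile (r,z), 9 vertices: (0.5,19.5) (1,12.5) (4,9) (9,4) (10,3.5) (17,5) (20,10.5) (16.5,34) (10,40)
edge 0: (0.5,19.5)→(1,12.5)  cross = 0.5·12.5 − 1·19.5 = -13.2500; (r_i+r_j)·cross = 1.5·-13.2500 = -19.8750
edge 1: (1,12.5)→(4,9)  cross = 1·9 − 4·12.5 = -41.0000; (r_i+r_j)·cross = 5·-41.0000 = -205.0000
edge 2: (4,9)→(9,4)  cross = 4·4 − 9·9 = -65.0000; (r_i+r_j)·cross = 13·-65.0000 = -845.0000
edge 3: (9,4)→(10,3.5)  cross = 9·3.5 − 10·4 = -8.5000; (r_i+r_j)·cross = 19·-8.5000 = -161.5000
edge 4: (10,3.5)→(17,5)  cross = 10·5 − 17·3.5 = -9.5000; (r_i+r_j)·cross = 27·-9.5000 = -256.5000
edge 5: (17,5)→(20,10.5)  cross = 17·10.5 − 20·5 = 78.5000; (r_i+r_j)·cross = 37·78.5000 = 2904.5000
edge 6: (20,10.5)→(16.5,34)  cross = 20·34 − 16.5·10.5 = 506.7500; (r_i+r_j)·cross = 36.5·506.7500 = 18496.3750
edge 7: (16.5,34)→(10,40)  cross = 16.5·40 − 10·34 = 320.0000; (r_i+r_j)·cross = 26.5·320.0000 = 8480.0000
edge 8: (10,40)→(0.5,19.5)  cross = 10·19.5 − 0.5·40 = 175.0000; (r_i+r_j)·cross = 10.5·175.0000 = 1837.5000
Σcross = 943.0000 → A = |Σcross|/2 = 471.5000 mm²
Σ(r_i+r_j)·cross = 30230.5000 → first moment M = |Σ|/6 = 5038.4167
R_c = M/A = 5038.4167/471.5000 = 10.6859 mm
θ = 122° = 2.129302 rad
V = θ·R_c·A = 2.129302·10.6859·471.5000 = 10728.309 mm³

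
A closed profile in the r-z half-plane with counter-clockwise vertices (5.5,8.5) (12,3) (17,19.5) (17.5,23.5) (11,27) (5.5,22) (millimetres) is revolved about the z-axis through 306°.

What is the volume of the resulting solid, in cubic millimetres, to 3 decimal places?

Volume = 11255.875 mm³

Profile (r,z), 6 vertices: (5.5,8.5) (12,3) (17,19.5) (17.5,23.5) (11,27) (5.5,22)
edge 0: (5.5,8.5)→(12,3)  cross = 5.5·3 − 12·8.5 = -85.5000; (r_i+r_j)·cross = 17.5·-85.5000 = -1496.2500
edge 1: (12,3)→(17,19.5)  cross = 12·19.5 − 17·3 = 183.0000; (r_i+r_j)·cross = 29·183.0000 = 5307.0000
edge 2: (17,19.5)→(17.5,23.5)  cross = 17·23.5 − 17.5·19.5 = 58.2500; (r_i+r_j)·cross = 34.5·58.2500 = 2009.6250
edge 3: (17.5,23.5)→(11,27)  cross = 17.5·27 − 11·23.5 = 214.0000; (r_i+r_j)·cross = 28.5·214.0000 = 6099.0000
edge 4: (11,27)→(5.5,22)  cross = 11·22 − 5.5·27 = 93.5000; (r_i+r_j)·cross = 16.5·93.5000 = 1542.7500
edge 5: (5.5,22)→(5.5,8.5)  cross = 5.5·8.5 − 5.5·22 = -74.2500; (r_i+r_j)·cross = 11·-74.2500 = -816.7500
Σcross = 389.0000 → A = |Σcross|/2 = 194.5000 mm²
Σ(r_i+r_j)·cross = 12645.3750 → first moment M = |Σ|/6 = 2107.5625
R_c = M/A = 2107.5625/194.5000 = 10.8358 mm
θ = 306° = 5.340708 rad
V = θ·R_c·A = 5.340708·10.8358·194.5000 = 11255.875 mm³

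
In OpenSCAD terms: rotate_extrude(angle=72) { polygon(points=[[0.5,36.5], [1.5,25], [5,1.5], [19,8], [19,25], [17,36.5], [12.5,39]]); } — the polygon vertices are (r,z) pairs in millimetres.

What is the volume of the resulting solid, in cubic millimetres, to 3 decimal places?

Volume = 6934.647 mm³

Profile (r,z), 7 vertices: (0.5,36.5) (1.5,25) (5,1.5) (19,8) (19,25) (17,36.5) (12.5,39)
edge 0: (0.5,36.5)→(1.5,25)  cross = 0.5·25 − 1.5·36.5 = -42.2500; (r_i+r_j)·cross = 2·-42.2500 = -84.5000
edge 1: (1.5,25)→(5,1.5)  cross = 1.5·1.5 − 5·25 = -122.7500; (r_i+r_j)·cross = 6.5·-122.7500 = -797.8750
edge 2: (5,1.5)→(19,8)  cross = 5·8 − 19·1.5 = 11.5000; (r_i+r_j)·cross = 24·11.5000 = 276.0000
edge 3: (19,8)→(19,25)  cross = 19·25 − 19·8 = 323.0000; (r_i+r_j)·cross = 38·323.0000 = 12274.0000
edge 4: (19,25)→(17,36.5)  cross = 19·36.5 − 17·25 = 268.5000; (r_i+r_j)·cross = 36·268.5000 = 9666.0000
edge 5: (17,36.5)→(12.5,39)  cross = 17·39 − 12.5·36.5 = 206.7500; (r_i+r_j)·cross = 29.5·206.7500 = 6099.1250
edge 6: (12.5,39)→(0.5,36.5)  cross = 12.5·36.5 − 0.5·39 = 436.7500; (r_i+r_j)·cross = 13·436.7500 = 5677.7500
Σcross = 1081.5000 → A = |Σcross|/2 = 540.7500 mm²
Σ(r_i+r_j)·cross = 33110.5000 → first moment M = |Σ|/6 = 5518.4167
R_c = M/A = 5518.4167/540.7500 = 10.2051 mm
θ = 72° = 1.256637 rad
V = θ·R_c·A = 1.256637·10.2051·540.7500 = 6934.647 mm³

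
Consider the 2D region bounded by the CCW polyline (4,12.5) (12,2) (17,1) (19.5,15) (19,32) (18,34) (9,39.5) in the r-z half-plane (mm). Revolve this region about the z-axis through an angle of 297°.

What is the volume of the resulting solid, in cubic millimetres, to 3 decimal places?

Volume = 27361.564 mm³

Profile (r,z), 7 vertices: (4,12.5) (12,2) (17,1) (19.5,15) (19,32) (18,34) (9,39.5)
edge 0: (4,12.5)→(12,2)  cross = 4·2 − 12·12.5 = -142.0000; (r_i+r_j)·cross = 16·-142.0000 = -2272.0000
edge 1: (12,2)→(17,1)  cross = 12·1 − 17·2 = -22.0000; (r_i+r_j)·cross = 29·-22.0000 = -638.0000
edge 2: (17,1)→(19.5,15)  cross = 17·15 − 19.5·1 = 235.5000; (r_i+r_j)·cross = 36.5·235.5000 = 8595.7500
edge 3: (19.5,15)→(19,32)  cross = 19.5·32 − 19·15 = 339.0000; (r_i+r_j)·cross = 38.5·339.0000 = 13051.5000
edge 4: (19,32)→(18,34)  cross = 19·34 − 18·32 = 70.0000; (r_i+r_j)·cross = 37·70.0000 = 2590.0000
edge 5: (18,34)→(9,39.5)  cross = 18·39.5 − 9·34 = 405.0000; (r_i+r_j)·cross = 27·405.0000 = 10935.0000
edge 6: (9,39.5)→(4,12.5)  cross = 9·12.5 − 4·39.5 = -45.5000; (r_i+r_j)·cross = 13·-45.5000 = -591.5000
Σcross = 840.0000 → A = |Σcross|/2 = 420.0000 mm²
Σ(r_i+r_j)·cross = 31670.7500 → first moment M = |Σ|/6 = 5278.4583
R_c = M/A = 5278.4583/420.0000 = 12.5678 mm
θ = 297° = 5.183628 rad
V = θ·R_c·A = 5.183628·12.5678·420.0000 = 27361.564 mm³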